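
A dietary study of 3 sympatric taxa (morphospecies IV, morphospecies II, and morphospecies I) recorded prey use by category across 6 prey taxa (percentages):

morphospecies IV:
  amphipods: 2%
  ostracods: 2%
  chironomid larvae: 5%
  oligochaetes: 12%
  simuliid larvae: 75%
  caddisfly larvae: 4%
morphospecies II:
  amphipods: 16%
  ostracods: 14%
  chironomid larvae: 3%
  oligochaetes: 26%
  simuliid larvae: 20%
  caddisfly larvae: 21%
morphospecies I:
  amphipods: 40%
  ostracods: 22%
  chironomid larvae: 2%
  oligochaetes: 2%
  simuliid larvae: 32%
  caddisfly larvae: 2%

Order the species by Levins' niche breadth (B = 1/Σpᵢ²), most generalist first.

Convert percentages to proportions (divide by 100).
Σp_IVᵢ² = 0.02² + 0.02² + 0.05² + 0.12² + 0.75² + 0.04² = 0.0004 + 0.0004 + 0.0025 + 0.0144 + 0.5625 + 0.0016 = 0.5818
B_IV = 1 / 0.5818 = 1.7188
Σp_IIᵢ² = 0.16² + 0.14² + 0.03² + 0.26² + 0.20² + 0.21² = 0.0256 + 0.0196 + 0.0009 + 0.0676 + 0.0400 + 0.0441 = 0.1978
B_II = 1 / 0.1978 = 5.0556
Σp_Iᵢ² = 0.40² + 0.22² + 0.02² + 0.02² + 0.32² + 0.02² = 0.1600 + 0.0484 + 0.0004 + 0.0004 + 0.1024 + 0.0004 = 0.3120
B_I = 1 / 0.3120 = 3.2051
Ranking by B (broadest → narrowest): morphospecies II (5.06) > morphospecies I (3.21) > morphospecies IV (1.72)

morphospecies II > morphospecies I > morphospecies IV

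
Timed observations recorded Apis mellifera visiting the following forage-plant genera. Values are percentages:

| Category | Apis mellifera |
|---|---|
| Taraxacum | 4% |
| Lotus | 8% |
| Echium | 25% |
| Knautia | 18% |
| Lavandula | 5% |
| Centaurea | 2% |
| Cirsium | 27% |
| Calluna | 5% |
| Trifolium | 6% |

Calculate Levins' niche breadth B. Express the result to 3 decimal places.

Convert percentages to proportions (divide by 100).
Σpᵢ² = 0.04² + 0.08² + 0.25² + 0.18² + 0.05² + 0.02² + 0.27² + 0.05² + 0.06² = 0.0016 + 0.0064 + 0.0625 + 0.0324 + 0.0025 + 0.0004 + 0.0729 + 0.0025 + 0.0036 = 0.1848
B = 1 / 0.1848 = 5.41126

5.411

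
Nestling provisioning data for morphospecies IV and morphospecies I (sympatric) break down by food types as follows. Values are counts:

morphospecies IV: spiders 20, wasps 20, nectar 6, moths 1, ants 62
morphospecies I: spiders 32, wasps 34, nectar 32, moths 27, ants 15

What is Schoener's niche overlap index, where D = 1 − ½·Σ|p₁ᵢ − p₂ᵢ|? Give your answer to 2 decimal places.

0.54

Proportions for morphospecies IV (n=109): 20/109=0.1835, 20/109=0.1835, 6/109=0.0550, 1/109=0.0092, 62/109=0.5688
Proportions for morphospecies I (n=140): 32/140=0.2286, 34/140=0.2429, 32/140=0.2286, 27/140=0.1929, 15/140=0.1071
Σ|p₁ᵢ − p₂ᵢ| = 0.0451 + 0.0594 + 0.1736 + 0.1837 + 0.4617 = 0.9235
D = 1 − ½ × 0.9235 = 1 − 0.46175 = 0.53825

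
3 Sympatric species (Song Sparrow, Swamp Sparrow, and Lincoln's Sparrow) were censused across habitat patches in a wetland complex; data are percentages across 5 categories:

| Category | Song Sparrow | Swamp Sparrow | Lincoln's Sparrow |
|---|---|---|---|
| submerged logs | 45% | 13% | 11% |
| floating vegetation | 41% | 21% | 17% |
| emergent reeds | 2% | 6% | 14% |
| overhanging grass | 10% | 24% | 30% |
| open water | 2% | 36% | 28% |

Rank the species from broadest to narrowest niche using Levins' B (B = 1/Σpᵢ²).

Convert percentages to proportions (divide by 100).
Σp_Songᵢ² = 0.45² + 0.41² + 0.02² + 0.10² + 0.02² = 0.2025 + 0.1681 + 0.0004 + 0.0100 + 0.0004 = 0.3814
B_Song = 1 / 0.3814 = 2.6219
Σp_Swamᵢ² = 0.13² + 0.21² + 0.06² + 0.24² + 0.36² = 0.0169 + 0.0441 + 0.0036 + 0.0576 + 0.1296 = 0.2518
B_Swam = 1 / 0.2518 = 3.9714
Σp_Lincᵢ² = 0.11² + 0.17² + 0.14² + 0.30² + 0.28² = 0.0121 + 0.0289 + 0.0196 + 0.0900 + 0.0784 = 0.2290
B_Linc = 1 / 0.2290 = 4.3668
Ranking by B (broadest → narrowest): Lincoln's Sparrow (4.37) > Swamp Sparrow (3.97) > Song Sparrow (2.62)

Lincoln's Sparrow > Swamp Sparrow > Song Sparrow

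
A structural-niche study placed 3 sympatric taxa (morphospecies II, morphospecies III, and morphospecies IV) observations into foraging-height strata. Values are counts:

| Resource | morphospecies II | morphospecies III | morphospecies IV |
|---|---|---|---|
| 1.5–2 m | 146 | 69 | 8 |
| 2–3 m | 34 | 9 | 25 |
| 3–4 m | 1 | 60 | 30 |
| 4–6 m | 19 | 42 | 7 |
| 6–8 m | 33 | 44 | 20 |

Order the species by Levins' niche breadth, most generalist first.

morphospecies III > morphospecies IV > morphospecies II

Proportions for morphospecies II (n=233): 146/233=0.6266, 34/233=0.1459, 1/233=0.0043, 19/233=0.0815, 33/233=0.1416
Proportions for morphospecies III (n=224): 69/224=0.3080, 9/224=0.0402, 60/224=0.2679, 42/224=0.1875, 44/224=0.1964
Proportions for morphospecies IV (n=90): 8/90=0.0889, 25/90=0.2778, 30/90=0.3333, 7/90=0.0778, 20/90=0.2222
Σp_IIᵢ² = 0.6266² + 0.1459² + 0.0043² + 0.0815² + 0.1416² = 0.392628 + 0.021287 + 0.000018 + 0.006642 + 0.020051 = 0.440626
B_II = 1 / 0.440626 = 2.2695
Σp_IIIᵢ² = 0.3080² + 0.0402² + 0.2679² + 0.1875² + 0.1964² = 0.094864 + 0.001616 + 0.071770 + 0.035156 + 0.038573 = 0.241979
B_III = 1 / 0.241979 = 4.1326
Σp_IVᵢ² = 0.0889² + 0.2778² + 0.3333² + 0.0778² + 0.2222² = 0.007903 + 0.077173 + 0.111089 + 0.006053 + 0.049373 = 0.251591
B_IV = 1 / 0.251591 = 3.9747
Ranking by B (broadest → narrowest): morphospecies III (4.13) > morphospecies IV (3.97) > morphospecies II (2.27)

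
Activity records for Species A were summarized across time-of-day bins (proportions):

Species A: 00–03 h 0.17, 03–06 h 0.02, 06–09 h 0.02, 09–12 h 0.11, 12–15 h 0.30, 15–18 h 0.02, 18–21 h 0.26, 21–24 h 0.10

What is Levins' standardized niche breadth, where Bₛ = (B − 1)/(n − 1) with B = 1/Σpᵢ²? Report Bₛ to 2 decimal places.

Σpᵢ² = 0.17² + 0.02² + 0.02² + 0.11² + 0.30² + 0.02² + 0.26² + 0.10² = 0.0289 + 0.0004 + 0.0004 + 0.0121 + 0.0900 + 0.0004 + 0.0676 + 0.0100 = 0.2098
B = 1 / 0.2098 = 4.7664
Bₛ = (B − 1)/(n − 1) = (4.7664 − 1)/(8 − 1) = 3.7664/7 = 0.5381

0.54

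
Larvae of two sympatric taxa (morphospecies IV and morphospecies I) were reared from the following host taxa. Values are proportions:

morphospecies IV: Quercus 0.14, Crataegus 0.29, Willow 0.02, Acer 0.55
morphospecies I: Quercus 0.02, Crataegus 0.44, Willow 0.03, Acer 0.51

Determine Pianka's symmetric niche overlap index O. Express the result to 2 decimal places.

0.96

Σ p₁ᵢp₂ᵢ = 0.0028 + 0.1276 + 0.0006 + 0.2805 = 0.4115
Σp_1ᵢ² = 0.14² + 0.29² + 0.02² + 0.55² = 0.0196 + 0.0841 + 0.0004 + 0.3025 = 0.4066
Σp_2ᵢ² = 0.02² + 0.44² + 0.03² + 0.51² = 0.0004 + 0.1936 + 0.0009 + 0.2601 = 0.4550
O = 0.4115 / √(0.4066 × 0.4550) = 0.4115 / 0.43012 = 0.9567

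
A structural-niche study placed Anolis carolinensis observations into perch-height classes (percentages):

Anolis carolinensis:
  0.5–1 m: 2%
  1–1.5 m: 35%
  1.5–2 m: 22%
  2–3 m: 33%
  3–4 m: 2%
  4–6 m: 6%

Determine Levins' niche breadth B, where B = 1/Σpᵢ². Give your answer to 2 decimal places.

3.52

Convert percentages to proportions (divide by 100).
Σpᵢ² = 0.02² + 0.35² + 0.22² + 0.33² + 0.02² + 0.06² = 0.0004 + 0.1225 + 0.0484 + 0.1089 + 0.0004 + 0.0036 = 0.2842
B = 1 / 0.2842 = 3.5186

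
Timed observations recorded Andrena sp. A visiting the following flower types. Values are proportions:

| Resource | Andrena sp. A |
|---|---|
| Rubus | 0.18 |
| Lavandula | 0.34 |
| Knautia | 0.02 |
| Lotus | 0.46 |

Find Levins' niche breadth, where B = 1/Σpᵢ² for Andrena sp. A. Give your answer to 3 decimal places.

2.778

Σpᵢ² = 0.18² + 0.34² + 0.02² + 0.46² = 0.0324 + 0.1156 + 0.0004 + 0.2116 = 0.3600
B = 1 / 0.3600 = 2.77778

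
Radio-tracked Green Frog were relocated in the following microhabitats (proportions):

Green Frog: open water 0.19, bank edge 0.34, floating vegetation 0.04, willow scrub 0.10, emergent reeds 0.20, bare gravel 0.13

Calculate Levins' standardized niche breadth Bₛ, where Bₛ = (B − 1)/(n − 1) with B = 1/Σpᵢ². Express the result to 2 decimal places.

0.71

Σpᵢ² = 0.19² + 0.34² + 0.04² + 0.10² + 0.20² + 0.13² = 0.0361 + 0.1156 + 0.0016 + 0.0100 + 0.0400 + 0.0169 = 0.2202
B = 1 / 0.2202 = 4.5413
Bₛ = (B − 1)/(n − 1) = (4.5413 − 1)/(6 − 1) = 3.5413/5 = 0.7083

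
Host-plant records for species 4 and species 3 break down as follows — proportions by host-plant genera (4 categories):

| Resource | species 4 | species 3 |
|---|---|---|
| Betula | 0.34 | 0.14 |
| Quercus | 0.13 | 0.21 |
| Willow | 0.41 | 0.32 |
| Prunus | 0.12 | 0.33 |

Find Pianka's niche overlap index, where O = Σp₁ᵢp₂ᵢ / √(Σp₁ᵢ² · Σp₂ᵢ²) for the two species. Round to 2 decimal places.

Σ p₁ᵢp₂ᵢ = 0.0476 + 0.0273 + 0.1312 + 0.0396 = 0.2457
Σp_1ᵢ² = 0.34² + 0.13² + 0.41² + 0.12² = 0.1156 + 0.0169 + 0.1681 + 0.0144 = 0.3150
Σp_2ᵢ² = 0.14² + 0.21² + 0.32² + 0.33² = 0.0196 + 0.0441 + 0.1024 + 0.1089 = 0.2750
O = 0.2457 / √(0.3150 × 0.2750) = 0.2457 / 0.29432 = 0.8348

0.83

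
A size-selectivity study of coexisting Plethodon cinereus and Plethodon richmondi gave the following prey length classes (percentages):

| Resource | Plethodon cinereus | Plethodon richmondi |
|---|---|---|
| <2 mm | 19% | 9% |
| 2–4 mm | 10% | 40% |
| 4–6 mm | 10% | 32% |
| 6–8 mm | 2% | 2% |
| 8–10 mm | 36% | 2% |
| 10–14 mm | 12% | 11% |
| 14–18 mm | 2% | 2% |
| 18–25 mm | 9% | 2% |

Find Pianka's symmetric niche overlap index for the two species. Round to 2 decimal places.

0.46

Convert percentages to proportions (divide by 100).
Σ p₁ᵢp₂ᵢ = 0.0171 + 0.0400 + 0.0320 + 0.0004 + 0.0072 + 0.0132 + 0.0004 + 0.0018 = 0.1121
Σp_1ᵢ² = 0.19² + 0.10² + 0.10² + 0.02² + 0.36² + 0.12² + 0.02² + 0.09² = 0.0361 + 0.0100 + 0.0100 + 0.0004 + 0.1296 + 0.0144 + 0.0004 + 0.0081 = 0.2090
Σp_2ᵢ² = 0.09² + 0.40² + 0.32² + 0.02² + 0.02² + 0.11² + 0.02² + 0.02² = 0.0081 + 0.1600 + 0.1024 + 0.0004 + 0.0004 + 0.0121 + 0.0004 + 0.0004 = 0.2842
O = 0.1121 / √(0.2090 × 0.2842) = 0.1121 / 0.24372 = 0.4600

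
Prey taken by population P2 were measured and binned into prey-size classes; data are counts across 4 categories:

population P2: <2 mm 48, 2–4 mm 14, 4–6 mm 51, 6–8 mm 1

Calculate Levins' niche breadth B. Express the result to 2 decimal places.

2.55

Proportions for population P2 (n=114): 48/114=0.4211, 14/114=0.1228, 51/114=0.4474, 1/114=0.0088
Σpᵢ² = 0.4211² + 0.1228² + 0.4474² + 0.0088² = 0.177325 + 0.015080 + 0.200167 + 0.000077 = 0.392649
B = 1 / 0.392649 = 2.5468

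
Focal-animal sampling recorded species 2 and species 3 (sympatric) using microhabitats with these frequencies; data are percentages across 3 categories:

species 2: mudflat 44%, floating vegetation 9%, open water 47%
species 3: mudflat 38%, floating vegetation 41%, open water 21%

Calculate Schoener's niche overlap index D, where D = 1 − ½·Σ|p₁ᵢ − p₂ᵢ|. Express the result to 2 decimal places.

0.68

Convert percentages to proportions (divide by 100).
Σ|p₁ᵢ − p₂ᵢ| = 0.06 + 0.32 + 0.26 = 0.64
D = 1 − ½ × 0.64 = 1 − 0.320 = 0.6800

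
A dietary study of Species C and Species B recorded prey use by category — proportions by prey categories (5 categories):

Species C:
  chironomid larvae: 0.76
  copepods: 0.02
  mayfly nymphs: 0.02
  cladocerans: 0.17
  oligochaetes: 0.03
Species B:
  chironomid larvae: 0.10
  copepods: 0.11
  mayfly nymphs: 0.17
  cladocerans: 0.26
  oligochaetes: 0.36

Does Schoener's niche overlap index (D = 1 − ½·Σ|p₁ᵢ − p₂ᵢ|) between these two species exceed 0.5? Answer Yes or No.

No

Σ|p₁ᵢ − p₂ᵢ| = 0.66 + 0.09 + 0.15 + 0.09 + 0.33 = 1.32
D = 1 − ½ × 1.32 = 1 − 0.660 = 0.3400
D = 0.3400 < 0.5 → No.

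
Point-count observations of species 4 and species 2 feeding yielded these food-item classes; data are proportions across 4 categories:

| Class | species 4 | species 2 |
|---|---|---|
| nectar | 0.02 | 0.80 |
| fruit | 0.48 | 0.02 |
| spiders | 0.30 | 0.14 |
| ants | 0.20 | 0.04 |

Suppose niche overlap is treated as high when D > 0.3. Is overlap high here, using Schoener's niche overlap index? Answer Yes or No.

No

Σ|p₁ᵢ − p₂ᵢ| = 0.78 + 0.46 + 0.16 + 0.16 = 1.56
D = 1 − ½ × 1.56 = 1 − 0.780 = 0.2200
D = 0.2200 < 0.3 → No.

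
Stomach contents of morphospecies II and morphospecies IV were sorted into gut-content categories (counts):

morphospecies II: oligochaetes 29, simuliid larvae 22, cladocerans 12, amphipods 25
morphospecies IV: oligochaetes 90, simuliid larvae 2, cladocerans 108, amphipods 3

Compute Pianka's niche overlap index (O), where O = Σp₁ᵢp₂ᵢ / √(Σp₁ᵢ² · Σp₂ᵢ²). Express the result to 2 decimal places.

0.63

Proportions for morphospecies II (n=88): 29/88=0.3295, 22/88=0.2500, 12/88=0.1364, 25/88=0.2841
Proportions for morphospecies IV (n=203): 90/203=0.4433, 2/203=0.0099, 108/203=0.5320, 3/203=0.0148
Σ p₁ᵢp₂ᵢ = 0.146067 + 0.002475 + 0.072565 + 0.004205 = 0.225312
Σp_1ᵢ² = 0.3295² + 0.2500² + 0.1364² + 0.2841² = 0.108570 + 0.062500 + 0.018605 + 0.080713 = 0.270388
Σp_2ᵢ² = 0.4433² + 0.0099² + 0.5320² + 0.0148² = 0.196515 + 0.000098 + 0.283024 + 0.000219 = 0.479856
O = 0.225312 / √(0.270388 × 0.479856) = 0.225312 / 0.3602045 = 0.6255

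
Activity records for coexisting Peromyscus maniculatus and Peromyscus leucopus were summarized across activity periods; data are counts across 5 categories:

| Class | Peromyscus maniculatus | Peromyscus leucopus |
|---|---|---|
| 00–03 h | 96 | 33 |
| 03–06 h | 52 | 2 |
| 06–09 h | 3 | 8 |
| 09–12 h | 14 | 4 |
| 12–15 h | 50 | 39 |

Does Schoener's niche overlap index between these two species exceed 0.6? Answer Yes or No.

Proportions for Peromyscus maniculatus (n=215): 96/215=0.4465, 52/215=0.2419, 3/215=0.0140, 14/215=0.0651, 50/215=0.2326
Proportions for Peromyscus leucopus (n=86): 33/86=0.3837, 2/86=0.0233, 8/86=0.0930, 4/86=0.0465, 39/86=0.4535
Σ|p₁ᵢ − p₂ᵢ| = 0.0628 + 0.2186 + 0.0790 + 0.0186 + 0.2209 = 0.5999
D = 1 − ½ × 0.5999 = 1 − 0.29995 = 0.70005
D = 0.70005 > 0.6 → Yes.

Yes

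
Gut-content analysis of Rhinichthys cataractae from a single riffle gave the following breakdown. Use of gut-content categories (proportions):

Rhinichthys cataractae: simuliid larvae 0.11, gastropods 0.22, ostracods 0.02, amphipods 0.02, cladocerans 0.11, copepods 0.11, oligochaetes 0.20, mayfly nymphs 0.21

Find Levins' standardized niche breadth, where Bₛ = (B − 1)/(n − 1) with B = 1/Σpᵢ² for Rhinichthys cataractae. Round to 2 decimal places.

Σpᵢ² = 0.11² + 0.22² + 0.02² + 0.02² + 0.11² + 0.11² + 0.20² + 0.21² = 0.0121 + 0.0484 + 0.0004 + 0.0004 + 0.0121 + 0.0121 + 0.0400 + 0.0441 = 0.1696
B = 1 / 0.1696 = 5.8962
Bₛ = (B − 1)/(n − 1) = (5.8962 − 1)/(8 − 1) = 4.8962/7 = 0.6995

0.70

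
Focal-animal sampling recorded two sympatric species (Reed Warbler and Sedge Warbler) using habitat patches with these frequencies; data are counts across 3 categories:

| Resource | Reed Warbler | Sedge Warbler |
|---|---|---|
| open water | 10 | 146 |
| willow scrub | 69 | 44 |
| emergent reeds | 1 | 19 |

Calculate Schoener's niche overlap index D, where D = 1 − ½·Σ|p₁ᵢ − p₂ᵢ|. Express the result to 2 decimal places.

Proportions for Reed Warbler (n=80): 10/80=0.1250, 69/80=0.8625, 1/80=0.0125
Proportions for Sedge Warbler (n=209): 146/209=0.6986, 44/209=0.2105, 19/209=0.0909
Σ|p₁ᵢ − p₂ᵢ| = 0.5736 + 0.6520 + 0.0784 = 1.3040
D = 1 − ½ × 1.3040 = 1 − 0.65200 = 0.34800

0.35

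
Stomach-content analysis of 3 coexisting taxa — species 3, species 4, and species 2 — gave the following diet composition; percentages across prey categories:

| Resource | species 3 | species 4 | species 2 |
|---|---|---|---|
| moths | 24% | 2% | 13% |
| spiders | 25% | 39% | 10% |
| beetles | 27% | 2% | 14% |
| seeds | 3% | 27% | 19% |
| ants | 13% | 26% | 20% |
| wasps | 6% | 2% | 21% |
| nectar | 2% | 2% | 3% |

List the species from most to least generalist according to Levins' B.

Convert percentages to proportions (divide by 100).
Σp_3ᵢ² = 0.24² + 0.25² + 0.27² + 0.03² + 0.13² + 0.06² + 0.02² = 0.0576 + 0.0625 + 0.0729 + 0.0009 + 0.0169 + 0.0036 + 0.0004 = 0.2148
B_3 = 1 / 0.2148 = 4.6555
Σp_4ᵢ² = 0.02² + 0.39² + 0.02² + 0.27² + 0.26² + 0.02² + 0.02² = 0.0004 + 0.1521 + 0.0004 + 0.0729 + 0.0676 + 0.0004 + 0.0004 = 0.2942
B_4 = 1 / 0.2942 = 3.3990
Σp_2ᵢ² = 0.13² + 0.10² + 0.14² + 0.19² + 0.20² + 0.21² + 0.03² = 0.0169 + 0.0100 + 0.0196 + 0.0361 + 0.0400 + 0.0441 + 0.0009 = 0.1676
B_2 = 1 / 0.1676 = 5.9666
Ranking by B (broadest → narrowest): species 2 (5.97) > species 3 (4.66) > species 4 (3.40)

species 2 > species 3 > species 4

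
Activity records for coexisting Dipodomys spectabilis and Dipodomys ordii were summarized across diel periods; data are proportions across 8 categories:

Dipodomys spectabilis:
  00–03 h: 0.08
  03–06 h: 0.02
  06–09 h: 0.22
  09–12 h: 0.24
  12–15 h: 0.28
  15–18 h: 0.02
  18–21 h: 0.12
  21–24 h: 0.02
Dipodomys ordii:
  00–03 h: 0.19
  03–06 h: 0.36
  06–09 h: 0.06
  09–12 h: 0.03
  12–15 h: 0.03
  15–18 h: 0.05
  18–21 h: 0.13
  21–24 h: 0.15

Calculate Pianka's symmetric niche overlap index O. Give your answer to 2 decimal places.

0.34

Σ p₁ᵢp₂ᵢ = 0.0152 + 0.0072 + 0.0132 + 0.0072 + 0.0084 + 0.0010 + 0.0156 + 0.0030 = 0.0708
Σp_1ᵢ² = 0.08² + 0.02² + 0.22² + 0.24² + 0.28² + 0.02² + 0.12² + 0.02² = 0.0064 + 0.0004 + 0.0484 + 0.0576 + 0.0784 + 0.0004 + 0.0144 + 0.0004 = 0.2064
Σp_2ᵢ² = 0.19² + 0.36² + 0.06² + 0.03² + 0.03² + 0.05² + 0.13² + 0.15² = 0.0361 + 0.1296 + 0.0036 + 0.0009 + 0.0009 + 0.0025 + 0.0169 + 0.0225 = 0.2130
O = 0.0708 / √(0.2064 × 0.2130) = 0.0708 / 0.20967 = 0.3377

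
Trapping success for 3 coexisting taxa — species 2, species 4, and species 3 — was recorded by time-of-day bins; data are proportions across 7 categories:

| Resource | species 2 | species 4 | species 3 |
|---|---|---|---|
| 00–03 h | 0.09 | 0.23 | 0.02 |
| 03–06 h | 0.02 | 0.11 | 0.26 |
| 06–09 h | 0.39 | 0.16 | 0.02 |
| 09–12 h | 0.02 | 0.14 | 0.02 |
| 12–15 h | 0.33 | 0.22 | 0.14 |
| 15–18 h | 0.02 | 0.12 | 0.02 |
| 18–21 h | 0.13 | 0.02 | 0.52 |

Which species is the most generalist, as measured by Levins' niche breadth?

species 4

Σp_2ᵢ² = 0.09² + 0.02² + 0.39² + 0.02² + 0.33² + 0.02² + 0.13² = 0.0081 + 0.0004 + 0.1521 + 0.0004 + 0.1089 + 0.0004 + 0.0169 = 0.2872
B_2 = 1 / 0.2872 = 3.4819
Σp_4ᵢ² = 0.23² + 0.11² + 0.16² + 0.14² + 0.22² + 0.12² + 0.02² = 0.0529 + 0.0121 + 0.0256 + 0.0196 + 0.0484 + 0.0144 + 0.0004 = 0.1734
B_4 = 1 / 0.1734 = 5.7670
Σp_3ᵢ² = 0.02² + 0.26² + 0.02² + 0.02² + 0.14² + 0.02² + 0.52² = 0.0004 + 0.0676 + 0.0004 + 0.0004 + 0.0196 + 0.0004 + 0.2704 = 0.3592
B_3 = 1 / 0.3592 = 2.7840
Highest B → broadest niche (most generalist): species 4 (B = 5.77).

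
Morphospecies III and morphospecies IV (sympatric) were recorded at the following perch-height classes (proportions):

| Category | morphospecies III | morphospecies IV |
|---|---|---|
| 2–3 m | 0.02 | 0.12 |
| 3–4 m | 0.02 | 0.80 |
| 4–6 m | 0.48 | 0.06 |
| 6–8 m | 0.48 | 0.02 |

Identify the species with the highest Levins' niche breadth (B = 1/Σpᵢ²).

Σp_IIIᵢ² = 0.02² + 0.02² + 0.48² + 0.48² = 0.0004 + 0.0004 + 0.2304 + 0.2304 = 0.4616
B_III = 1 / 0.4616 = 2.1664
Σp_IVᵢ² = 0.12² + 0.80² + 0.06² + 0.02² = 0.0144 + 0.6400 + 0.0036 + 0.0004 = 0.6584
B_IV = 1 / 0.6584 = 1.5188
Highest B → broadest niche (most generalist): morphospecies III (B = 2.17).

morphospecies III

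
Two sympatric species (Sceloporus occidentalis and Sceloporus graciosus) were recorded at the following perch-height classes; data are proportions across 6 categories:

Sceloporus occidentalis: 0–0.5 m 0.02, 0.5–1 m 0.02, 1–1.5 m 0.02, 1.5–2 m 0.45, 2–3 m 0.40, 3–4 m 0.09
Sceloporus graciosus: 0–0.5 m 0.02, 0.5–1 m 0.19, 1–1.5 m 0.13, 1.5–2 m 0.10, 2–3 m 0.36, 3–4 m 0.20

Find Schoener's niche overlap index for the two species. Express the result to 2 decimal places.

0.61

Σ|p₁ᵢ − p₂ᵢ| = 0.00 + 0.17 + 0.11 + 0.35 + 0.04 + 0.11 = 0.78
D = 1 − ½ × 0.78 = 1 − 0.390 = 0.6100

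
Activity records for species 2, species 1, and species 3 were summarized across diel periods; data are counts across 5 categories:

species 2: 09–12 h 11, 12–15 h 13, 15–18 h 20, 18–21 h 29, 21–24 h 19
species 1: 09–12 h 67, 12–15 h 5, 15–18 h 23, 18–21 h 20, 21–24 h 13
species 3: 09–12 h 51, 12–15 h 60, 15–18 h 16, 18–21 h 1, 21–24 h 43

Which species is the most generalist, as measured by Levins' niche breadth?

Proportions for species 2 (n=92): 11/92=0.1196, 13/92=0.1413, 20/92=0.2174, 29/92=0.3152, 19/92=0.2065
Proportions for species 1 (n=128): 67/128=0.5234, 5/128=0.0391, 23/128=0.1797, 20/128=0.1563, 13/128=0.1016
Proportions for species 3 (n=171): 51/171=0.2982, 60/171=0.3509, 16/171=0.0936, 1/171=0.0058, 43/171=0.2515
Σp_2ᵢ² = 0.1196² + 0.1413² + 0.2174² + 0.3152² + 0.2065² = 0.014304 + 0.019966 + 0.047263 + 0.099351 + 0.042642 = 0.223526
B_2 = 1 / 0.223526 = 4.4738
Σp_1ᵢ² = 0.5234² + 0.0391² + 0.1797² + 0.1563² + 0.1016² = 0.273948 + 0.001529 + 0.032292 + 0.024430 + 0.010323 = 0.342522
B_1 = 1 / 0.342522 = 2.9195
Σp_3ᵢ² = 0.2982² + 0.3509² + 0.0936² + 0.0058² + 0.2515² = 0.088923 + 0.123131 + 0.008761 + 0.000034 + 0.063252 = 0.284101
B_3 = 1 / 0.284101 = 3.5199
Highest B → broadest niche (most generalist): species 2 (B = 4.47).

species 2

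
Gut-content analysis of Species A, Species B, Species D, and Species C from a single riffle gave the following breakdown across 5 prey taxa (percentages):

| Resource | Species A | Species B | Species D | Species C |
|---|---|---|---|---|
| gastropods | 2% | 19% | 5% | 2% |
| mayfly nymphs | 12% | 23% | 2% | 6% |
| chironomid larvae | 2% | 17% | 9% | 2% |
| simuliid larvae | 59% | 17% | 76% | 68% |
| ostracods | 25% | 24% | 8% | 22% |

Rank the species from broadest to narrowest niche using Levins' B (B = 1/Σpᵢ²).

Convert percentages to proportions (divide by 100).
Σp_Aᵢ² = 0.02² + 0.12² + 0.02² + 0.59² + 0.25² = 0.0004 + 0.0144 + 0.0004 + 0.3481 + 0.0625 = 0.4258
B_A = 1 / 0.4258 = 2.3485
Σp_Bᵢ² = 0.19² + 0.23² + 0.17² + 0.17² + 0.24² = 0.0361 + 0.0529 + 0.0289 + 0.0289 + 0.0576 = 0.2044
B_B = 1 / 0.2044 = 4.8924
Σp_Dᵢ² = 0.05² + 0.02² + 0.09² + 0.76² + 0.08² = 0.0025 + 0.0004 + 0.0081 + 0.5776 + 0.0064 = 0.5950
B_D = 1 / 0.5950 = 1.6807
Σp_Cᵢ² = 0.02² + 0.06² + 0.02² + 0.68² + 0.22² = 0.0004 + 0.0036 + 0.0004 + 0.4624 + 0.0484 = 0.5152
B_C = 1 / 0.5152 = 1.9410
Ranking by B (broadest → narrowest): Species B (4.89) > Species A (2.35) > Species C (1.94) > Species D (1.68)

Species B > Species A > Species C > Species D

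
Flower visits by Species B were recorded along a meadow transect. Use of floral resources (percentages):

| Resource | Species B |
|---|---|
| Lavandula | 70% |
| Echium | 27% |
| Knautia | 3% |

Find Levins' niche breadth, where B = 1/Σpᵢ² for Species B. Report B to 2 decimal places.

Convert percentages to proportions (divide by 100).
Σpᵢ² = 0.70² + 0.27² + 0.03² = 0.4900 + 0.0729 + 0.0009 = 0.5638
B = 1 / 0.5638 = 1.7737

1.77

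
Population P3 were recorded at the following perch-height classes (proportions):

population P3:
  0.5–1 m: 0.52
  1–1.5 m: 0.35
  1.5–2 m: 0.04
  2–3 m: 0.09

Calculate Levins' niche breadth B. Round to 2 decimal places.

2.48

Σpᵢ² = 0.52² + 0.35² + 0.04² + 0.09² = 0.2704 + 0.1225 + 0.0016 + 0.0081 = 0.4026
B = 1 / 0.4026 = 2.4839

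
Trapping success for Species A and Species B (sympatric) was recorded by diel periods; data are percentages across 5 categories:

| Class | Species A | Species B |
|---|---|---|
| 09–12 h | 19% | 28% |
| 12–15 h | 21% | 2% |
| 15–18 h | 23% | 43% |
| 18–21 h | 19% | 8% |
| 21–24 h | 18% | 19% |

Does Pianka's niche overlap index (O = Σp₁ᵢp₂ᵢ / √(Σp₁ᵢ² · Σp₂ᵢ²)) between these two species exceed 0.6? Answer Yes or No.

Convert percentages to proportions (divide by 100).
Σ p₁ᵢp₂ᵢ = 0.0532 + 0.0042 + 0.0989 + 0.0152 + 0.0342 = 0.2057
Σp_1ᵢ² = 0.19² + 0.21² + 0.23² + 0.19² + 0.18² = 0.0361 + 0.0441 + 0.0529 + 0.0361 + 0.0324 = 0.2016
Σp_2ᵢ² = 0.28² + 0.02² + 0.43² + 0.08² + 0.19² = 0.0784 + 0.0004 + 0.1849 + 0.0064 + 0.0361 = 0.3062
O = 0.2057 / √(0.2016 × 0.3062) = 0.2057 / 0.24846 = 0.8279
O = 0.8279 > 0.6 → Yes.

Yes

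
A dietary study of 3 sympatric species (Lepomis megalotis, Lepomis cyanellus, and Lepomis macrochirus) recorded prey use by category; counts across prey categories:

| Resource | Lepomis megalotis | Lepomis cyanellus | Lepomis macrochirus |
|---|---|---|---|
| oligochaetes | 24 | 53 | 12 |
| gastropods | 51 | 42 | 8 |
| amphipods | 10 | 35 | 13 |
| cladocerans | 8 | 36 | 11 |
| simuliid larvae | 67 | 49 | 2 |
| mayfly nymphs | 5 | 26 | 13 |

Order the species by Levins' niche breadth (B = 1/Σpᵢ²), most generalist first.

Proportions for Lepomis megalotis (n=165): 24/165=0.1455, 51/165=0.3091, 10/165=0.0606, 8/165=0.0485, 67/165=0.4061, 5/165=0.0303
Proportions for Lepomis cyanellus (n=241): 53/241=0.2199, 42/241=0.1743, 35/241=0.1452, 36/241=0.1494, 49/241=0.2033, 26/241=0.1079
Proportions for Lepomis macrochirus (n=59): 12/59=0.2034, 8/59=0.1356, 13/59=0.2203, 11/59=0.1864, 2/59=0.0339, 13/59=0.2203
Σp_megaᵢ² = 0.1455² + 0.3091² + 0.0606² + 0.0485² + 0.4061² + 0.0303² = 0.021170 + 0.095543 + 0.003672 + 0.002352 + 0.164917 + 0.000918 = 0.288572
B_mega = 1 / 0.288572 = 3.4653
Σp_cyanᵢ² = 0.2199² + 0.1743² + 0.1452² + 0.1494² + 0.2033² + 0.1079² = 0.048356 + 0.030380 + 0.021083 + 0.022320 + 0.041331 + 0.011642 = 0.175112
B_cyan = 1 / 0.175112 = 5.7106
Σp_macrᵢ² = 0.2034² + 0.1356² + 0.2203² + 0.1864² + 0.0339² + 0.2203² = 0.041372 + 0.018387 + 0.048532 + 0.034745 + 0.001149 + 0.048532 = 0.192717
B_macr = 1 / 0.192717 = 5.1890
Ranking by B (broadest → narrowest): Lepomis cyanellus (5.71) > Lepomis macrochirus (5.19) > Lepomis megalotis (3.47)

Lepomis cyanellus > Lepomis macrochirus > Lepomis megalotis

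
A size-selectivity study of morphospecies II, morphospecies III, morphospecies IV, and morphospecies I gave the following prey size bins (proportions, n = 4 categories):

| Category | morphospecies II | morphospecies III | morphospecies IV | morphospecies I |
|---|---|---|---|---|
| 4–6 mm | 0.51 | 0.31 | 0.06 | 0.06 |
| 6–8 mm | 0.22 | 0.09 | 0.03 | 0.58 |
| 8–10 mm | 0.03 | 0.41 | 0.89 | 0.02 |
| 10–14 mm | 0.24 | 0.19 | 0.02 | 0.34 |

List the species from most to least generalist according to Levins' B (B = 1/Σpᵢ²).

morphospecies III > morphospecies II > morphospecies I > morphospecies IV

Σp_IIᵢ² = 0.51² + 0.22² + 0.03² + 0.24² = 0.2601 + 0.0484 + 0.0009 + 0.0576 = 0.3670
B_II = 1 / 0.3670 = 2.7248
Σp_IIIᵢ² = 0.31² + 0.09² + 0.41² + 0.19² = 0.0961 + 0.0081 + 0.1681 + 0.0361 = 0.3084
B_III = 1 / 0.3084 = 3.2425
Σp_IVᵢ² = 0.06² + 0.03² + 0.89² + 0.02² = 0.0036 + 0.0009 + 0.7921 + 0.0004 = 0.7970
B_IV = 1 / 0.7970 = 1.2547
Σp_Iᵢ² = 0.06² + 0.58² + 0.02² + 0.34² = 0.0036 + 0.3364 + 0.0004 + 0.1156 = 0.4560
B_I = 1 / 0.4560 = 2.1930
Ranking by B (broadest → narrowest): morphospecies III (3.24) > morphospecies II (2.72) > morphospecies I (2.19) > morphospecies IV (1.25)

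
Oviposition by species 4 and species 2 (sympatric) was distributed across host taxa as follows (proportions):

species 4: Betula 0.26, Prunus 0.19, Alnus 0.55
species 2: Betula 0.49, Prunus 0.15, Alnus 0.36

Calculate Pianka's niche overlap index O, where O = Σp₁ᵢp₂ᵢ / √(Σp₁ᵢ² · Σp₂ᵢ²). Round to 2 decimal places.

Σ p₁ᵢp₂ᵢ = 0.1274 + 0.0285 + 0.1980 = 0.3539
Σp_1ᵢ² = 0.26² + 0.19² + 0.55² = 0.0676 + 0.0361 + 0.3025 = 0.4062
Σp_2ᵢ² = 0.49² + 0.15² + 0.36² = 0.2401 + 0.0225 + 0.1296 = 0.3922
O = 0.3539 / √(0.4062 × 0.3922) = 0.3539 / 0.39914 = 0.8867

0.89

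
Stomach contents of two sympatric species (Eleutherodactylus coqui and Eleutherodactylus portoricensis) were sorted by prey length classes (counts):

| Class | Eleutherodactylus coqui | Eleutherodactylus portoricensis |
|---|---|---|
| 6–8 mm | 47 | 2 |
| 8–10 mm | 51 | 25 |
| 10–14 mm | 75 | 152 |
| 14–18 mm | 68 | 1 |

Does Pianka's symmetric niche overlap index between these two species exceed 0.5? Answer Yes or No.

Yes

Proportions for Eleutherodactylus coqui (n=241): 47/241=0.1950, 51/241=0.2116, 75/241=0.3112, 68/241=0.2822
Proportions for Eleutherodactylus portoricensis (n=180): 2/180=0.0111, 25/180=0.1389, 152/180=0.8444, 1/180=0.0056
Σ p₁ᵢp₂ᵢ = 0.002165 + 0.029391 + 0.262777 + 0.001580 = 0.295913
Σp_1ᵢ² = 0.1950² + 0.2116² + 0.3112² + 0.2822² = 0.038025 + 0.044775 + 0.096845 + 0.079637 = 0.259282
Σp_2ᵢ² = 0.0111² + 0.1389² + 0.8444² + 0.0056² = 0.000123 + 0.019293 + 0.713011 + 0.000031 = 0.732458
O = 0.295913 / √(0.259282 × 0.732458) = 0.295913 / 0.4357903 = 0.6790
O = 0.6790 > 0.5 → Yes.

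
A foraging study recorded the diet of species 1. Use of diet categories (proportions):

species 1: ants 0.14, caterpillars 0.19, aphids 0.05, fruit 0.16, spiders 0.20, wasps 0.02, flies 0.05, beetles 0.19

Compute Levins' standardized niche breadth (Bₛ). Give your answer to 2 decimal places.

0.73

Σpᵢ² = 0.14² + 0.19² + 0.05² + 0.16² + 0.20² + 0.02² + 0.05² + 0.19² = 0.0196 + 0.0361 + 0.0025 + 0.0256 + 0.0400 + 0.0004 + 0.0025 + 0.0361 = 0.1628
B = 1 / 0.1628 = 6.1425
Bₛ = (B − 1)/(n − 1) = (6.1425 − 1)/(8 − 1) = 5.1425/7 = 0.7346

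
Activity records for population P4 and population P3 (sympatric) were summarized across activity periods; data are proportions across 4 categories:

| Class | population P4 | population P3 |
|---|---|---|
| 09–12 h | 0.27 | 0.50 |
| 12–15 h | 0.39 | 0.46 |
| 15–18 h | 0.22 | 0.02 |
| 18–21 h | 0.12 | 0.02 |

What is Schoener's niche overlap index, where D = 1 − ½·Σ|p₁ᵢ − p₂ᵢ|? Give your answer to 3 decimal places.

0.700

Σ|p₁ᵢ − p₂ᵢ| = 0.23 + 0.07 + 0.20 + 0.10 = 0.60
D = 1 − ½ × 0.60 = 1 − 0.300 = 0.70000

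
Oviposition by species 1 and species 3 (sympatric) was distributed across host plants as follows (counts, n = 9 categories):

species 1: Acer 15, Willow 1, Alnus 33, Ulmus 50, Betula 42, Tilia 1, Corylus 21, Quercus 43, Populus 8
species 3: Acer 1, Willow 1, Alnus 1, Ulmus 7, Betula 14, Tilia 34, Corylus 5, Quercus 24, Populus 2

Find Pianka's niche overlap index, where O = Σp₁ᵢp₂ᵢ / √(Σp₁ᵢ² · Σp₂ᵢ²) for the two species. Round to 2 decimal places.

0.54

Proportions for species 1 (n=214): 15/214=0.0701, 1/214=0.0047, 33/214=0.1542, 50/214=0.2336, 42/214=0.1963, 1/214=0.0047, 21/214=0.0981, 43/214=0.2009, 8/214=0.0374
Proportions for species 3 (n=89): 1/89=0.0112, 1/89=0.0112, 1/89=0.0112, 7/89=0.0787, 14/89=0.1573, 34/89=0.3820, 5/89=0.0562, 24/89=0.2697, 2/89=0.0225
Σ p₁ᵢp₂ᵢ = 0.000785 + 0.000053 + 0.001727 + 0.018384 + 0.030878 + 0.001795 + 0.005513 + 0.054183 + 0.000842 = 0.114160
Σp_1ᵢ² = 0.0701² + 0.0047² + 0.1542² + 0.2336² + 0.1963² + 0.0047² + 0.0981² + 0.2009² + 0.0374² = 0.004914 + 0.000022 + 0.023778 + 0.054569 + 0.038534 + 0.000022 + 0.009624 + 0.040361 + 0.001399 = 0.173223
Σp_2ᵢ² = 0.0112² + 0.0112² + 0.0112² + 0.0787² + 0.1573² + 0.3820² + 0.0562² + 0.2697² + 0.0225² = 0.000125 + 0.000125 + 0.000125 + 0.006194 + 0.024743 + 0.145924 + 0.003158 + 0.072738 + 0.000506 = 0.253638
O = 0.114160 / √(0.173223 × 0.253638) = 0.114160 / 0.2096090 = 0.5446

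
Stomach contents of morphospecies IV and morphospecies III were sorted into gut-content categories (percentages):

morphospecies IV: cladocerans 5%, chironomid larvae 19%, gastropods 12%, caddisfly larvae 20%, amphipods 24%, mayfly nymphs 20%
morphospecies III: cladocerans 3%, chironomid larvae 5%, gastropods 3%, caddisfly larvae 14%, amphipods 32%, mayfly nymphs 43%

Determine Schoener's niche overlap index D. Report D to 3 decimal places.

0.690

Convert percentages to proportions (divide by 100).
Σ|p₁ᵢ − p₂ᵢ| = 0.02 + 0.14 + 0.09 + 0.06 + 0.08 + 0.23 = 0.62
D = 1 − ½ × 0.62 = 1 − 0.310 = 0.69000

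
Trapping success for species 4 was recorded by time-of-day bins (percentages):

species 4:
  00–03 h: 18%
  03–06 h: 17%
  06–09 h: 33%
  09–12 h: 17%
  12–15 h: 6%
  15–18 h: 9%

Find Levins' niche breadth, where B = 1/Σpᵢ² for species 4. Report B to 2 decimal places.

4.74

Convert percentages to proportions (divide by 100).
Σpᵢ² = 0.18² + 0.17² + 0.33² + 0.17² + 0.06² + 0.09² = 0.0324 + 0.0289 + 0.1089 + 0.0289 + 0.0036 + 0.0081 = 0.2108
B = 1 / 0.2108 = 4.7438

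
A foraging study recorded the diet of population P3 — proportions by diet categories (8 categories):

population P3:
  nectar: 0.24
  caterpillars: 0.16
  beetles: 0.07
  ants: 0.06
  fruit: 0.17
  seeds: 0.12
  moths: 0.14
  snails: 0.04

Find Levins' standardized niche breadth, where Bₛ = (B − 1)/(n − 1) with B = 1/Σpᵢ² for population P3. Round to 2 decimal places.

Σpᵢ² = 0.24² + 0.16² + 0.07² + 0.06² + 0.17² + 0.12² + 0.14² + 0.04² = 0.0576 + 0.0256 + 0.0049 + 0.0036 + 0.0289 + 0.0144 + 0.0196 + 0.0016 = 0.1562
B = 1 / 0.1562 = 6.4020
Bₛ = (B − 1)/(n − 1) = (6.4020 − 1)/(8 − 1) = 5.4020/7 = 0.7717

0.77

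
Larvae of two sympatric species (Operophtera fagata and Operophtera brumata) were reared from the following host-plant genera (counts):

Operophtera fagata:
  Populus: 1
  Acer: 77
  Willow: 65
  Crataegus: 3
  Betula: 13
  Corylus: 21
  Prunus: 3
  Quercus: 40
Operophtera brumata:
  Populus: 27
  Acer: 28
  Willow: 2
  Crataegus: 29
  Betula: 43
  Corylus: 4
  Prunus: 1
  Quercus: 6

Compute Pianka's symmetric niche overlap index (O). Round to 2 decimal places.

0.45

Proportions for Operophtera fagata (n=223): 1/223=0.0045, 77/223=0.3453, 65/223=0.2915, 3/223=0.0135, 13/223=0.0583, 21/223=0.0942, 3/223=0.0135, 40/223=0.1794
Proportions for Operophtera brumata (n=140): 27/140=0.1929, 28/140=0.2000, 2/140=0.0143, 29/140=0.2071, 43/140=0.3071, 4/140=0.0286, 1/140=0.0071, 6/140=0.0429
Σ p₁ᵢp₂ᵢ = 0.000868 + 0.069060 + 0.004168 + 0.002796 + 0.017904 + 0.002694 + 0.000096 + 0.007696 = 0.105282
Σp_1ᵢ² = 0.0045² + 0.3453² + 0.2915² + 0.0135² + 0.0583² + 0.0942² + 0.0135² + 0.1794² = 0.000020 + 0.119232 + 0.084972 + 0.000182 + 0.003399 + 0.008874 + 0.000182 + 0.032184 = 0.249045
Σp_2ᵢ² = 0.1929² + 0.2000² + 0.0143² + 0.2071² + 0.3071² + 0.0286² + 0.0071² + 0.0429² = 0.037210 + 0.040000 + 0.000204 + 0.042890 + 0.094310 + 0.000818 + 0.000050 + 0.001840 = 0.217322
O = 0.105282 / √(0.249045 × 0.217322) = 0.105282 / 0.2326434 = 0.4525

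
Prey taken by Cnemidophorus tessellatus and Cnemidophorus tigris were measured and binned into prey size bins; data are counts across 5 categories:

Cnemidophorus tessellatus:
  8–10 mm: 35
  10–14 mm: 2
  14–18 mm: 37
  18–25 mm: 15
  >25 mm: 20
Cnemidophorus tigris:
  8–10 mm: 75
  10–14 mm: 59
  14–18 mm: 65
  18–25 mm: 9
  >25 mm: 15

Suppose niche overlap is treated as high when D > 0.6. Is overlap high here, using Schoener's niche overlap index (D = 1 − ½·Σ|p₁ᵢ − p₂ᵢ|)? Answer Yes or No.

Proportions for Cnemidophorus tessellatus (n=109): 35/109=0.3211, 2/109=0.0183, 37/109=0.3394, 15/109=0.1376, 20/109=0.1835
Proportions for Cnemidophorus tigris (n=223): 75/223=0.3363, 59/223=0.2646, 65/223=0.2915, 9/223=0.0404, 15/223=0.0673
Σ|p₁ᵢ − p₂ᵢ| = 0.0152 + 0.2463 + 0.0479 + 0.0972 + 0.1162 = 0.5228
D = 1 − ½ × 0.5228 = 1 − 0.26140 = 0.73860
D = 0.73860 > 0.6 → Yes.

Yes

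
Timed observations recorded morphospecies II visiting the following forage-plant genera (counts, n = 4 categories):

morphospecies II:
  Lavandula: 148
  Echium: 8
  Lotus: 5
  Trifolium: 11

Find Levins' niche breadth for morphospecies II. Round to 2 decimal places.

Proportions for morphospecies II (n=172): 148/172=0.8605, 8/172=0.0465, 5/172=0.0291, 11/172=0.0640
Σpᵢ² = 0.8605² + 0.0465² + 0.0291² + 0.0640² = 0.740460 + 0.002162 + 0.000847 + 0.004096 = 0.747565
B = 1 / 0.747565 = 1.3377

1.34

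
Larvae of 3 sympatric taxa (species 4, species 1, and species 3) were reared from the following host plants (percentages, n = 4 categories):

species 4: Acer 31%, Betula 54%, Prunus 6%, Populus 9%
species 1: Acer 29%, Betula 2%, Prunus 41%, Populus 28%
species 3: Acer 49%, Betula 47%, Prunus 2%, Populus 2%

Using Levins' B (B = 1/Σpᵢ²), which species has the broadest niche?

Convert percentages to proportions (divide by 100).
Σp_4ᵢ² = 0.31² + 0.54² + 0.06² + 0.09² = 0.0961 + 0.2916 + 0.0036 + 0.0081 = 0.3994
B_4 = 1 / 0.3994 = 2.5038
Σp_1ᵢ² = 0.29² + 0.02² + 0.41² + 0.28² = 0.0841 + 0.0004 + 0.1681 + 0.0784 = 0.3310
B_1 = 1 / 0.3310 = 3.0211
Σp_3ᵢ² = 0.49² + 0.47² + 0.02² + 0.02² = 0.2401 + 0.2209 + 0.0004 + 0.0004 = 0.4618
B_3 = 1 / 0.4618 = 2.1654
Highest B → broadest niche (most generalist): species 1 (B = 3.02).

species 1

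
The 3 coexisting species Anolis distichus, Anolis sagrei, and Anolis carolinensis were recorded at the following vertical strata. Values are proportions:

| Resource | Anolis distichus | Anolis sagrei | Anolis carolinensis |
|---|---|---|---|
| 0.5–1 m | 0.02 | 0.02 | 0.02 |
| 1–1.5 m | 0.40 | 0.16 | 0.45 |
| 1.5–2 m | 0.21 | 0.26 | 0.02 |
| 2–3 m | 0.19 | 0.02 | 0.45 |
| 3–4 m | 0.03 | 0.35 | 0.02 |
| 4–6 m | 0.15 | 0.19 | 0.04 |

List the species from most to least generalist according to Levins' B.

Anolis sagrei > Anolis distichus > Anolis carolinensis

Σp_distᵢ² = 0.02² + 0.40² + 0.21² + 0.19² + 0.03² + 0.15² = 0.0004 + 0.1600 + 0.0441 + 0.0361 + 0.0009 + 0.0225 = 0.2640
B_dist = 1 / 0.2640 = 3.7879
Σp_sagrᵢ² = 0.02² + 0.16² + 0.26² + 0.02² + 0.35² + 0.19² = 0.0004 + 0.0256 + 0.0676 + 0.0004 + 0.1225 + 0.0361 = 0.2526
B_sagr = 1 / 0.2526 = 3.9588
Σp_caroᵢ² = 0.02² + 0.45² + 0.02² + 0.45² + 0.02² + 0.04² = 0.0004 + 0.2025 + 0.0004 + 0.2025 + 0.0004 + 0.0016 = 0.4078
B_caro = 1 / 0.4078 = 2.4522
Ranking by B (broadest → narrowest): Anolis sagrei (3.96) > Anolis distichus (3.79) > Anolis carolinensis (2.45)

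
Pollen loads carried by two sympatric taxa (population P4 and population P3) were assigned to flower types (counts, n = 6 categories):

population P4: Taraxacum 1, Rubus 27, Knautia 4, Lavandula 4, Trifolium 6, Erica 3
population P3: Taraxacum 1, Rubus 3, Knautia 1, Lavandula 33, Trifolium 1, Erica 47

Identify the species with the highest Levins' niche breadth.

Proportions for population P4 (n=45): 1/45=0.0222, 27/45=0.6000, 4/45=0.0889, 4/45=0.0889, 6/45=0.1333, 3/45=0.0667
Proportions for population P3 (n=86): 1/86=0.0116, 3/86=0.0349, 1/86=0.0116, 33/86=0.3837, 1/86=0.0116, 47/86=0.5465
Σp_P4ᵢ² = 0.0222² + 0.6000² + 0.0889² + 0.0889² + 0.1333² + 0.0667² = 0.000493 + 0.360000 + 0.007903 + 0.007903 + 0.017769 + 0.004449 = 0.398517
B_P4 = 1 / 0.398517 = 2.5093
Σp_P3ᵢ² = 0.0116² + 0.0349² + 0.0116² + 0.3837² + 0.0116² + 0.5465² = 0.000135 + 0.001218 + 0.000135 + 0.147226 + 0.000135 + 0.298662 = 0.447511
B_P3 = 1 / 0.447511 = 2.2346
Highest B → broadest niche (most generalist): population P4 (B = 2.51).

population P4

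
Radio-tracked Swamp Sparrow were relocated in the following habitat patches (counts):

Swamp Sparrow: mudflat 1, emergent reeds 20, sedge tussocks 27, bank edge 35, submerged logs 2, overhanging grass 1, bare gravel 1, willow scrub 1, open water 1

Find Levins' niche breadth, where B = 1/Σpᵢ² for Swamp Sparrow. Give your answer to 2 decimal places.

Proportions for Swamp Sparrow (n=89): 1/89=0.0112, 20/89=0.2247, 27/89=0.3034, 35/89=0.3933, 2/89=0.0225, 1/89=0.0112, 1/89=0.0112, 1/89=0.0112, 1/89=0.0112
Σpᵢ² = 0.0112² + 0.2247² + 0.3034² + 0.3933² + 0.0225² + 0.0112² + 0.0112² + 0.0112² + 0.0112² = 0.000125 + 0.050490 + 0.092052 + 0.154685 + 0.000506 + 0.000125 + 0.000125 + 0.000125 + 0.000125 = 0.298358
B = 1 / 0.298358 = 3.3517

3.35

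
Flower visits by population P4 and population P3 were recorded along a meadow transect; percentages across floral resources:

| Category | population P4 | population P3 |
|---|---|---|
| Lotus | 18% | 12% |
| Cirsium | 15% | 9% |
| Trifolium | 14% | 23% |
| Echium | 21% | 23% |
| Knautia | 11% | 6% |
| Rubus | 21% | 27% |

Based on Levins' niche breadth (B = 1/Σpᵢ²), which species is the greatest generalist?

Convert percentages to proportions (divide by 100).
Σp_P4ᵢ² = 0.18² + 0.15² + 0.14² + 0.21² + 0.11² + 0.21² = 0.0324 + 0.0225 + 0.0196 + 0.0441 + 0.0121 + 0.0441 = 0.1748
B_P4 = 1 / 0.1748 = 5.7208
Σp_P3ᵢ² = 0.12² + 0.09² + 0.23² + 0.23² + 0.06² + 0.27² = 0.0144 + 0.0081 + 0.0529 + 0.0529 + 0.0036 + 0.0729 = 0.2048
B_P3 = 1 / 0.2048 = 4.8828
Highest B → broadest niche (most generalist): population P4 (B = 5.72).

population P4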